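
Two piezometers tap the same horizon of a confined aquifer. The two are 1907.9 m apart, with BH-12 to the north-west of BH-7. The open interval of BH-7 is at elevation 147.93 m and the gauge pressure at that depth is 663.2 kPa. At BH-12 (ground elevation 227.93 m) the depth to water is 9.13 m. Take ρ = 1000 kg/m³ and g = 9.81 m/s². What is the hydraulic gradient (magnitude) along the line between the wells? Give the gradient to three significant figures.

i ≈ 0.00171

Pressure head at BH-7: ψ = P/(ρg) = 663.2×1000 / (1000 × 9.81) = 67.60 m.
Total head at BH-7: h = z + ψ = 147.93 + 67.60 = 215.53 m.
Total head at BH-12: h = 227.93 − 9.13 = 218.80 m.
Head difference: h(BH-7) − h(BH-12) = 215.53 − 218.80 = -3.27 m.
Hydraulic gradient: i = |Δh| / L = 3.27 / 1907.9 = 0.00171.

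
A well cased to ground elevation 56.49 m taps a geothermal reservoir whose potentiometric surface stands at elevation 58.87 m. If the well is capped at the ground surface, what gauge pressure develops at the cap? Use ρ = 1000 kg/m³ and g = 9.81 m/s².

P ≈ 23.3 kPa

Head above the cap: Δh = 58.87 − 56.49 = 2.38 m.
P = ρgΔh = 1000 × 9.81 × 2.38 = 23348 Pa ≈ 23.3 kPa.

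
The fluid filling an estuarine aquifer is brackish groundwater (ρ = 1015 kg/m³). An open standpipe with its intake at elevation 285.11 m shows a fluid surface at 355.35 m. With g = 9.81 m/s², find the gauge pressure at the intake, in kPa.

Pressure head ψ = h − z = 355.35 − 285.11 = 70.24 m.
P = ρgψ = 1015 × 9.81 × 70.24 = 699390 Pa ≈ 699 kPa.

P ≈ 699 kPa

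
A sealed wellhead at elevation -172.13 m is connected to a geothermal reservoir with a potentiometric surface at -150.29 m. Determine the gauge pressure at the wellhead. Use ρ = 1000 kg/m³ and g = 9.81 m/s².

Head above the cap: Δh = -150.29 − (-172.13) = 21.84 m.
P = ρgΔh = 1000 × 9.81 × 21.84 = 214250 Pa ≈ 214 kPa.

P ≈ 214 kPa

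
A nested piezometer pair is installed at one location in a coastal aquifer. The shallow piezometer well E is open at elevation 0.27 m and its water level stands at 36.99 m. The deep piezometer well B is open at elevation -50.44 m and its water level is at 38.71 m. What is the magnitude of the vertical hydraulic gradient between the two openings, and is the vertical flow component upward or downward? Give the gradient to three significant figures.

Total head at well E: h = 36.99 m (water level in the standpipe).
Total head at well B: h = 38.71 m.
Δh = h(well E) − h(well B) = 36.99 − 38.71 = -1.72 m.
Vertical separation Δz = 0.27 − (-50.44) = 50.71 m.
|i_v| = |Δh| / Δz = 1.72 / 50.71 = 0.0339.
Head is higher in the deep piezometer, so vertical flow is upward (discharge condition).

|i_v| ≈ 0.0339; vertical flow is upward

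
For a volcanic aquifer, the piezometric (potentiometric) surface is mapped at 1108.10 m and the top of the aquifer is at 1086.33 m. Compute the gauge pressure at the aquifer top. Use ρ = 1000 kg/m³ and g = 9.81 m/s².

P ≈ 214 kPa

Pressure head at the aquifer top: ψ = h − z = 1108.10 − 1086.33 = 21.77 m.
P = ρgψ = 1000 × 9.81 × 21.77 = 213564 Pa ≈ 214 kPa.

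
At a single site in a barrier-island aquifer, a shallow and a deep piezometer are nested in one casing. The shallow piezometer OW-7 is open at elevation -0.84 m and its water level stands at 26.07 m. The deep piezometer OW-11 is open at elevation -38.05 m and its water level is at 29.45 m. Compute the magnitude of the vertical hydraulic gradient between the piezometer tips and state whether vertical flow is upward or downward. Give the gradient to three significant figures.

|i_v| ≈ 0.0908; vertical flow is upward

Total head at OW-7: h = 26.07 m (water level in the standpipe).
Total head at OW-11: h = 29.45 m.
Δh = h(OW-7) − h(OW-11) = 26.07 − 29.45 = -3.38 m.
Vertical separation Δz = -0.84 − (-38.05) = 37.21 m.
|i_v| = |Δh| / Δz = 3.38 / 37.21 = 0.0908.
Head is higher in the deep piezometer, so vertical flow is upward (discharge condition).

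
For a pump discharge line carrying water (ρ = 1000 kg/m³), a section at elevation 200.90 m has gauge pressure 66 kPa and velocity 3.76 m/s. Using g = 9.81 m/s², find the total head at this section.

Pressure head ψ = P/(ρg) = 66×1000 / (1000 × 9.81) = 6.73 m.
Velocity head = v²/(2g) = 3.76² / (2 × 9.81) = 0.721 m.
h = z + ψ + v²/(2g) = 200.90 + 6.73 + 0.721 = 208.35 m.

h ≈ 208.35 m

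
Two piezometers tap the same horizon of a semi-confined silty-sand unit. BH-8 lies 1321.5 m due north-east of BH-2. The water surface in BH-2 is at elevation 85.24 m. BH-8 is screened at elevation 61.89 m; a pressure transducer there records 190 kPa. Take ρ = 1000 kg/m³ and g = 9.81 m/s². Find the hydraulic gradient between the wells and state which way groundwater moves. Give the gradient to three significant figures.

Total head at BH-2: h = 85.24 m (water level in the piezometer is the total head).
Pressure head at BH-8: ψ = P/(ρg) = 190×1000 / (1000 × 9.81) = 19.37 m.
Total head at BH-8: h = z + ψ = 61.89 + 19.37 = 81.26 m.
Head difference: h(BH-2) − h(BH-8) = 85.24 − 81.26 = 3.98 m.
Hydraulic gradient: i = |Δh| / L = 3.98 / 1321.5 = 0.00301.
Flow is from higher to lower head: from BH-2 toward BH-8, i.e. toward the north-east.

i ≈ 0.00301; groundwater flows toward the north-east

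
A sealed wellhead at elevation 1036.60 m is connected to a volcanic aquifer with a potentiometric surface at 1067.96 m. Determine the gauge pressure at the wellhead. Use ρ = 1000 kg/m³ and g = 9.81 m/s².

P ≈ 308 kPa

Head above the cap: Δh = 1067.96 − 1036.60 = 31.36 m.
P = ρgΔh = 1000 × 9.81 × 31.36 = 307642 Pa ≈ 308 kPa.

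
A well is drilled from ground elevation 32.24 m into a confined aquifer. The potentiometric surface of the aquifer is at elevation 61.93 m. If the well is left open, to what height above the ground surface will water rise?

Water rises to the potentiometric surface, so the rise above ground = 61.93 − 32.24 = 29.69 m.

≈ 29.69 m above ground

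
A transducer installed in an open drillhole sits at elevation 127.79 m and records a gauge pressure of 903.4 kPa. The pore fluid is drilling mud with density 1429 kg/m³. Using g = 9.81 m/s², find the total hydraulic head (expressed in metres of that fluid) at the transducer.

h ≈ 192.23 m

ψ = P/(ρg) = 903.4×1000 / (1429 × 9.81) = 64.44 m.
h = z + ψ = 127.79 + 64.44 = 192.23 m.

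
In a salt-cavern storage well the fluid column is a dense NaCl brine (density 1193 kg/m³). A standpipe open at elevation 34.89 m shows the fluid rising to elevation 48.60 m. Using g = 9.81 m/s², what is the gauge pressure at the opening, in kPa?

Pressure head ψ = h − z = 48.60 − 34.89 = 13.71 m.
P = ρgψ = 1193 × 9.81 × 13.71 = 160453 Pa ≈ 160 kPa.

P ≈ 160 kPa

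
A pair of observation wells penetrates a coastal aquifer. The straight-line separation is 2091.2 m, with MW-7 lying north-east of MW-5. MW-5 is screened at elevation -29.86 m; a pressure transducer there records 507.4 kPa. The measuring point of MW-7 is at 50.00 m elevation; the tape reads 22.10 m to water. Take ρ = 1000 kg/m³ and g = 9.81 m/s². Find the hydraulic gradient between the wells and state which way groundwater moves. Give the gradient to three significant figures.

Pressure head at MW-5: ψ = P/(ρg) = 507.4×1000 / (1000 × 9.81) = 51.72 m.
Total head at MW-5: h = z + ψ = -29.86 + 51.72 = 21.86 m.
Total head at MW-7: h = 50.00 − 22.10 = 27.90 m.
Head difference: h(MW-5) − h(MW-7) = 21.86 − 27.90 = -6.04 m.
Hydraulic gradient: i = |Δh| / L = 6.04 / 2091.2 = 0.00289.
Flow is from higher to lower head: from MW-7 toward MW-5, i.e. toward the south-west.

i ≈ 0.00289; groundwater flows toward the south-west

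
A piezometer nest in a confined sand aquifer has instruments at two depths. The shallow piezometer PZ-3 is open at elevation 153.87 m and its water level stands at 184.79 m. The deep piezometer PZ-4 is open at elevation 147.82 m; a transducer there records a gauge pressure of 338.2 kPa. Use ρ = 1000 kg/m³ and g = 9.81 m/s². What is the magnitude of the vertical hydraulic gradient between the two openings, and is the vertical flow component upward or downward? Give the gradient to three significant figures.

Total head at PZ-3: h = 184.79 m (water level in the standpipe).
Pressure head at PZ-4: ψ = P/(ρg) = 338.2×1000 / (1000 × 9.81) = 34.48 m.
Total head at PZ-4: h = z + ψ = 147.82 + 34.48 = 182.30 m.
Δh = h(PZ-3) − h(PZ-4) = 184.79 − 182.30 = 2.49 m.
Vertical separation Δz = 153.87 − 147.82 = 6.05 m.
|i_v| = |Δh| / Δz = 2.49 / 6.05 = 0.412.
Head is higher in the shallow piezometer, so vertical flow is downward (recharge condition).

|i_v| ≈ 0.412; vertical flow is downward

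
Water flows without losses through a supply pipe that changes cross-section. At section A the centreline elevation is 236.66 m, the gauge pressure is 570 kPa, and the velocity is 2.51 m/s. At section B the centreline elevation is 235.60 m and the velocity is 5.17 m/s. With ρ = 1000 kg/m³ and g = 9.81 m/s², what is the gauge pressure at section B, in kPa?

P₂ ≈ 570 kPa

Pressure head at A: ψ₁ = P₁/(ρg) = 570×1000 / (1000 × 9.81) = 58.10 m.
Velocity heads: v₁²/2g = 2.51²/19.62 = 0.321 m; v₂²/2g = 5.17²/19.62 = 1.362 m.
Total head H = z₁ + ψ₁ + v₁²/2g = 236.66 + 58.10 + 0.321 = 295.08 m.
ψ₂ = H − z₂ − v₂²/2g = 295.08 − 235.60 − 1.362 = 58.12 m.
P₂ = ρgψ₂ = 1000 × 9.81 × 58.12 ≈ 570 kPa.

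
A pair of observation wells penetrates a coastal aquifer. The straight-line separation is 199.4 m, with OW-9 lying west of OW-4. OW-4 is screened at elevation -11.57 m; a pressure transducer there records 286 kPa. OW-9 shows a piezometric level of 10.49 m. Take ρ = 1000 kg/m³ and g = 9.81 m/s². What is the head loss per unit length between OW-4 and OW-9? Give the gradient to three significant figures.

Pressure head at OW-4: ψ = P/(ρg) = 286×1000 / (1000 × 9.81) = 29.15 m.
Total head at OW-4: h = z + ψ = -11.57 + 29.15 = 17.58 m.
Total head at OW-9: h = 10.49 m (water level in the piezometer is the total head).
Head difference: h(OW-4) − h(OW-9) = 17.58 − 10.49 = 7.09 m.
Hydraulic gradient: i = |Δh| / L = 7.09 / 199.4 = 0.0356.

i ≈ 0.0356 m/m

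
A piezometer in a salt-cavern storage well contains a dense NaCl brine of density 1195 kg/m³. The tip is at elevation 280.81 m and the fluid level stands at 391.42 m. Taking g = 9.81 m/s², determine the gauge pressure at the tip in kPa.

P ≈ 1300 kPa

Pressure head ψ = h − z = 391.42 − 280.81 = 110.61 m.
P = ρgψ = 1195 × 9.81 × 110.61 = 1296675 Pa ≈ 1300 kPa.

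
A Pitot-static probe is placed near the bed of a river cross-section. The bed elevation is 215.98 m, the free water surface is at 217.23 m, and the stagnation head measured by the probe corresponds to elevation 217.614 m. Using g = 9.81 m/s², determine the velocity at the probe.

v ≈ 2.74 m/s

Near the bed, under hydrostatic conditions, the piezometric head (z + ψ) equals the free-surface elevation, 217.23 m.
Velocity head = total − piezometric = 217.614 − 217.23 = 0.384 m.
v = √(2g·h_v) = √(2 × 9.81 × 0.384) = 2.74 m/s.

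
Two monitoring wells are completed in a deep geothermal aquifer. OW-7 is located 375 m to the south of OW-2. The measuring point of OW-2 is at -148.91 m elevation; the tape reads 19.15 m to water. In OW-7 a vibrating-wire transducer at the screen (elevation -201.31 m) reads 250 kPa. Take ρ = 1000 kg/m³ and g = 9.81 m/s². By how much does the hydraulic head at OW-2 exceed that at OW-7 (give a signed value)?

Total head at OW-2: h = -148.91 − 19.15 = -168.06 m.
Pressure head at OW-7: ψ = P/(ρg) = 250×1000 / (1000 × 9.81) = 25.48 m.
Total head at OW-7: h = z + ψ = -201.31 + 25.48 = -175.83 m.
Head difference: h(OW-2) − h(OW-7) = -168.06 − (-175.83) = 7.77 m.

Δh ≈ 7.77 m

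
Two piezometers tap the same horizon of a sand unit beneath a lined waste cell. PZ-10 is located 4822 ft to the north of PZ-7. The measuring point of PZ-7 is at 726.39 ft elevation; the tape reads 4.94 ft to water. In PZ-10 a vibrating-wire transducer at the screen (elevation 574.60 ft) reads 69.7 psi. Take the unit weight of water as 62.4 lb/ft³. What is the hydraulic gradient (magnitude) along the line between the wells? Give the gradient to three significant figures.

Total head at PZ-7: h = 726.39 − 4.94 = 721.45 ft.
Pressure head at PZ-10: ψ = 144·P/γ = 144 × 69.7 / 62.4 = 160.85 ft.
Total head at PZ-10: h = z + ψ = 574.60 + 160.85 = 735.45 ft.
Head difference: h(PZ-7) − h(PZ-10) = 721.45 − 735.45 = -14.00 ft.
Hydraulic gradient: i = |Δh| / L = 14.00 / 4822 = 0.00290.

i ≈ 0.00290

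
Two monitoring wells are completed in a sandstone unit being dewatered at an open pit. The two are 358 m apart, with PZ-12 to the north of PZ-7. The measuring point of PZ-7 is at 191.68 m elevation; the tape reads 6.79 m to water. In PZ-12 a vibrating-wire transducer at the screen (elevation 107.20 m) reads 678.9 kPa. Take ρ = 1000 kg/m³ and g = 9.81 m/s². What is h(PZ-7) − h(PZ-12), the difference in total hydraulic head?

Total head at PZ-7: h = 191.68 − 6.79 = 184.89 m.
Pressure head at PZ-12: ψ = P/(ρg) = 678.9×1000 / (1000 × 9.81) = 69.20 m.
Total head at PZ-12: h = z + ψ = 107.20 + 69.20 = 176.40 m.
Head difference: h(PZ-7) − h(PZ-12) = 184.89 − 176.40 = 8.49 m.

Δh ≈ 8.49 m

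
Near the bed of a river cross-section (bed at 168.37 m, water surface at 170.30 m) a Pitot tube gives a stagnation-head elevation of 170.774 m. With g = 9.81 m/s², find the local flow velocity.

Near the bed, under hydrostatic conditions, the piezometric head (z + ψ) equals the free-surface elevation, 170.30 m.
Velocity head = total − piezometric = 170.774 − 170.30 = 0.474 m.
v = √(2g·h_v) = √(2 × 9.81 × 0.474) = 3.05 m/s.

v ≈ 3.05 m/s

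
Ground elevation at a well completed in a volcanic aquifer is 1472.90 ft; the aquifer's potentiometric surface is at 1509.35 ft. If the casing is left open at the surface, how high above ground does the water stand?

Water rises to the potentiometric surface, so the rise above ground = 1509.35 − 1472.90 = 36.45 ft.

≈ 36.45 ft above ground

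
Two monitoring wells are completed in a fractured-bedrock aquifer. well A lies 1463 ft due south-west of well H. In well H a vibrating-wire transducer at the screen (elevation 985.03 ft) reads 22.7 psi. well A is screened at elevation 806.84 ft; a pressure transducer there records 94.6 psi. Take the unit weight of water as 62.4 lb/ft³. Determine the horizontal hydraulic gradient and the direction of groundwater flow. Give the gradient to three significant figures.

i ≈ 0.00838; groundwater flows toward the south-west

Pressure head at well H: ψ = 144·P/γ = 144 × 22.7 / 62.4 = 52.38 ft.
Total head at well H: h = z + ψ = 985.03 + 52.38 = 1037.41 ft.
Pressure head at well A: ψ = 144·P/γ = 144 × 94.6 / 62.4 = 218.31 ft.
Total head at well A: h = z + ψ = 806.84 + 218.31 = 1025.15 ft.
Head difference: h(well H) − h(well A) = 1037.41 − 1025.15 = 12.26 ft.
Hydraulic gradient: i = |Δh| / L = 12.26 / 1463 = 0.00838.
Flow is from higher to lower head: from well H toward well A, i.e. toward the south-west.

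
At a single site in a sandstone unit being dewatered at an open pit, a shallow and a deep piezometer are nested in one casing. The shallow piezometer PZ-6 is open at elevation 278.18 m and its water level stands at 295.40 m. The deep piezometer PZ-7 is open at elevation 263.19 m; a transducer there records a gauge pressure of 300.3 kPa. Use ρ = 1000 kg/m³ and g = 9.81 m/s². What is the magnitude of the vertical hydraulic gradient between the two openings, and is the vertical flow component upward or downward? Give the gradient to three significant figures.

|i_v| ≈ 0.107; vertical flow is downward

Total head at PZ-6: h = 295.40 m (water level in the standpipe).
Pressure head at PZ-7: ψ = P/(ρg) = 300.3×1000 / (1000 × 9.81) = 30.61 m.
Total head at PZ-7: h = z + ψ = 263.19 + 30.61 = 293.80 m.
Δh = h(PZ-6) − h(PZ-7) = 295.40 − 293.80 = 1.60 m.
Vertical separation Δz = 278.18 − 263.19 = 14.99 m.
|i_v| = |Δh| / Δz = 1.60 / 14.99 = 0.107.
Head is higher in the shallow piezometer, so vertical flow is downward (recharge condition).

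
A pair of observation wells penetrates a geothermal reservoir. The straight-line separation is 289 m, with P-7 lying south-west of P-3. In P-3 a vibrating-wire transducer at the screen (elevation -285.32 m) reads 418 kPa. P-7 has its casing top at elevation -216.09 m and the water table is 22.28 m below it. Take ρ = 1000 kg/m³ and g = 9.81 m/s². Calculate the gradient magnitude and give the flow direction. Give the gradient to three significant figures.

Pressure head at P-3: ψ = P/(ρg) = 418×1000 / (1000 × 9.81) = 42.61 m.
Total head at P-3: h = z + ψ = -285.32 + 42.61 = -242.71 m.
Total head at P-7: h = -216.09 − 22.28 = -238.37 m.
Head difference: h(P-3) − h(P-7) = -242.71 − (-238.37) = -4.34 m.
Hydraulic gradient: i = |Δh| / L = 4.34 / 289 = 0.0150.
Flow is from higher to lower head: from P-7 toward P-3, i.e. toward the north-east.

i ≈ 0.0150; groundwater flows toward the north-east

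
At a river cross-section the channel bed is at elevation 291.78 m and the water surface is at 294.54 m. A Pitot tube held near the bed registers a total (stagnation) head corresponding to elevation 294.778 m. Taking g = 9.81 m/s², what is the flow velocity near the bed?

Near the bed, under hydrostatic conditions, the piezometric head (z + ψ) equals the free-surface elevation, 294.54 m.
Velocity head = total − piezometric = 294.778 − 294.54 = 0.238 m.
v = √(2g·h_v) = √(2 × 9.81 × 0.238) = 2.16 m/s.

v ≈ 2.16 m/s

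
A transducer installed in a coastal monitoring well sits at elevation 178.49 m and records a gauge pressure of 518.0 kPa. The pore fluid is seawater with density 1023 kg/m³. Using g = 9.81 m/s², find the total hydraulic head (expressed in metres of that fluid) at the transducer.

ψ = P/(ρg) = 518.0×1000 / (1023 × 9.81) = 51.62 m.
h = z + ψ = 178.49 + 51.62 = 230.11 m.

h ≈ 230.11 m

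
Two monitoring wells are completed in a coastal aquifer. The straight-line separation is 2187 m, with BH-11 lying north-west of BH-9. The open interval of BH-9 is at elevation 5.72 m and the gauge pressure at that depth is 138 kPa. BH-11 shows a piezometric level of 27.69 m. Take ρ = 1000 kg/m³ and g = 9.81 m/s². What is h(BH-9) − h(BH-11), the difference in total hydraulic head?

Δh ≈ -7.90 m

Pressure head at BH-9: ψ = P/(ρg) = 138×1000 / (1000 × 9.81) = 14.07 m.
Total head at BH-9: h = z + ψ = 5.72 + 14.07 = 19.79 m.
Total head at BH-11: h = 27.69 m (water level in the piezometer is the total head).
Head difference: h(BH-9) − h(BH-11) = 19.79 − 27.69 = -7.90 m.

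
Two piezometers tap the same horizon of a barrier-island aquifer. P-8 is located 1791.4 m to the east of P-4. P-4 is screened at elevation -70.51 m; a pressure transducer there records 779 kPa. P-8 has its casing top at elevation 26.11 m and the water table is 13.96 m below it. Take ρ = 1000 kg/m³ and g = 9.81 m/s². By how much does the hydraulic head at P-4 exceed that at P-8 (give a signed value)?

Δh ≈ -3.25 m

Pressure head at P-4: ψ = P/(ρg) = 779×1000 / (1000 × 9.81) = 79.41 m.
Total head at P-4: h = z + ψ = -70.51 + 79.41 = 8.90 m.
Total head at P-8: h = 26.11 − 13.96 = 12.15 m.
Head difference: h(P-4) − h(P-8) = 8.90 − 12.15 = -3.25 m.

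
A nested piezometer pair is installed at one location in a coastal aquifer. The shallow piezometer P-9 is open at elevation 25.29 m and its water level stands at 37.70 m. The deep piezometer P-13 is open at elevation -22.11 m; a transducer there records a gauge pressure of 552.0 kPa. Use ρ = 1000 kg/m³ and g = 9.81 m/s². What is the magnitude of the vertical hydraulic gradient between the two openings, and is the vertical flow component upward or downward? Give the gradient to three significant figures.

Total head at P-9: h = 37.70 m (water level in the standpipe).
Pressure head at P-13: ψ = P/(ρg) = 552.0×1000 / (1000 × 9.81) = 56.27 m.
Total head at P-13: h = z + ψ = -22.11 + 56.27 = 34.16 m.
Δh = h(P-9) − h(P-13) = 37.70 − 34.16 = 3.54 m.
Vertical separation Δz = 25.29 − (-22.11) = 47.40 m.
|i_v| = |Δh| / Δz = 3.54 / 47.40 = 0.0747.
Head is higher in the shallow piezometer, so vertical flow is downward (recharge condition).

|i_v| ≈ 0.0747; vertical flow is downward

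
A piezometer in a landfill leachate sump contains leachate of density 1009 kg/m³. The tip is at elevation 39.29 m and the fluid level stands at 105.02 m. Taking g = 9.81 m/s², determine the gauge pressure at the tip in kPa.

Pressure head ψ = h − z = 105.02 − 39.29 = 65.73 m.
P = ρgψ = 1009 × 9.81 × 65.73 = 650615 Pa ≈ 651 kPa.

P ≈ 651 kPa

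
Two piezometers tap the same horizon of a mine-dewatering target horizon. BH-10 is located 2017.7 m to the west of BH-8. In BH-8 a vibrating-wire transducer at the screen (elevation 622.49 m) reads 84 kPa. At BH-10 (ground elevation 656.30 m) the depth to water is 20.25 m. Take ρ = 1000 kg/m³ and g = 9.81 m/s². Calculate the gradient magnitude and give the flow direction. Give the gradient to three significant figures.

Pressure head at BH-8: ψ = P/(ρg) = 84×1000 / (1000 × 9.81) = 8.56 m.
Total head at BH-8: h = z + ψ = 622.49 + 8.56 = 631.05 m.
Total head at BH-10: h = 656.30 − 20.25 = 636.05 m.
Head difference: h(BH-8) − h(BH-10) = 631.05 − 636.05 = -5.00 m.
Hydraulic gradient: i = |Δh| / L = 5.00 / 2017.7 = 0.00248.
Flow is from higher to lower head: from BH-10 toward BH-8, i.e. toward the east.

i ≈ 0.00248; groundwater flows toward the east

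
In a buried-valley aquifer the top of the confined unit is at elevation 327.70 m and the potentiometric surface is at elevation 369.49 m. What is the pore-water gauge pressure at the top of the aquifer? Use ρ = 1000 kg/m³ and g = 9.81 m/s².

P ≈ 410 kPa

Pressure head at the aquifer top: ψ = h − z = 369.49 − 327.70 = 41.79 m.
P = ρgψ = 1000 × 9.81 × 41.79 = 409960 Pa ≈ 410 kPa.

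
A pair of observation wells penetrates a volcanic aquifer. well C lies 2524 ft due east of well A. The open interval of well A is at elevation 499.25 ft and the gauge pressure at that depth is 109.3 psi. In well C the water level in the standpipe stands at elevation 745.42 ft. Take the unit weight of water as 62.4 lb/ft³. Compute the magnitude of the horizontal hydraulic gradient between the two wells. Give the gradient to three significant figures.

Pressure head at well A: ψ = 144·P/γ = 144 × 109.3 / 62.4 = 252.23 ft.
Total head at well A: h = z + ψ = 499.25 + 252.23 = 751.48 ft.
Total head at well C: h = 745.42 ft (water level in the piezometer is the total head).
Head difference: h(well A) − h(well C) = 751.48 − 745.42 = 6.06 ft.
Hydraulic gradient: i = |Δh| / L = 6.06 / 2524 = 0.00240.

i ≈ 0.00240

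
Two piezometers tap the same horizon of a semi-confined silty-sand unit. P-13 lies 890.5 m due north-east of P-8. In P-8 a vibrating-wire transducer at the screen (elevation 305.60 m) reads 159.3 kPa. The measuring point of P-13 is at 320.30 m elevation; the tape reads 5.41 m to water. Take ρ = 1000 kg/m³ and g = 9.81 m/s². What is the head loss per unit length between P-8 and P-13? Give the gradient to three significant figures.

Pressure head at P-8: ψ = P/(ρg) = 159.3×1000 / (1000 × 9.81) = 16.24 m.
Total head at P-8: h = z + ψ = 305.60 + 16.24 = 321.84 m.
Total head at P-13: h = 320.30 − 5.41 = 314.89 m.
Head difference: h(P-8) − h(P-13) = 321.84 − 314.89 = 6.95 m.
Hydraulic gradient: i = |Δh| / L = 6.95 / 890.5 = 0.00780.

i ≈ 0.00780 m/m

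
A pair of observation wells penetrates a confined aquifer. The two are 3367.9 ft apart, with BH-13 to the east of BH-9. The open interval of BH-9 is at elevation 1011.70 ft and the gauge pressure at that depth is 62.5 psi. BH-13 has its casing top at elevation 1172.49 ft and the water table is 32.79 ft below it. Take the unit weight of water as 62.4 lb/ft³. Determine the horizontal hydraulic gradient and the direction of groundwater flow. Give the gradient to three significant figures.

i ≈ 0.00482; groundwater flows toward the east

Pressure head at BH-9: ψ = 144·P/γ = 144 × 62.5 / 62.4 = 144.23 ft.
Total head at BH-9: h = z + ψ = 1011.70 + 144.23 = 1155.93 ft.
Total head at BH-13: h = 1172.49 − 32.79 = 1139.70 ft.
Head difference: h(BH-9) − h(BH-13) = 1155.93 − 1139.70 = 16.23 ft.
Hydraulic gradient: i = |Δh| / L = 16.23 / 3367.9 = 0.00482.
Flow is from higher to lower head: from BH-9 toward BH-13, i.e. toward the east.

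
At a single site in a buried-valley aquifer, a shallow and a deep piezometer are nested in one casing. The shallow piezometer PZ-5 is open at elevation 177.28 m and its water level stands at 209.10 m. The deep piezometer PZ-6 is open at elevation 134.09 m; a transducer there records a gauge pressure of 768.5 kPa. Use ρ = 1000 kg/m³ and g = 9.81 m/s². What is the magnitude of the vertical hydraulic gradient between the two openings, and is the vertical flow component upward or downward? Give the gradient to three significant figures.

|i_v| ≈ 0.0771; vertical flow is upward

Total head at PZ-5: h = 209.10 m (water level in the standpipe).
Pressure head at PZ-6: ψ = P/(ρg) = 768.5×1000 / (1000 × 9.81) = 78.34 m.
Total head at PZ-6: h = z + ψ = 134.09 + 78.34 = 212.43 m.
Δh = h(PZ-5) − h(PZ-6) = 209.10 − 212.43 = -3.33 m.
Vertical separation Δz = 177.28 − 134.09 = 43.19 m.
|i_v| = |Δh| / Δz = 3.33 / 43.19 = 0.0771.
Head is higher in the deep piezometer, so vertical flow is upward (discharge condition).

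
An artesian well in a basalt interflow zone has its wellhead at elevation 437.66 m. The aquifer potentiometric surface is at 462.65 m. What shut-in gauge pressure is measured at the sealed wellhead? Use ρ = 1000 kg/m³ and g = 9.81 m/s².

P ≈ 245 kPa

Head above the cap: Δh = 462.65 − 437.66 = 24.99 m.
P = ρgΔh = 1000 × 9.81 × 24.99 = 245152 Pa ≈ 245 kPa.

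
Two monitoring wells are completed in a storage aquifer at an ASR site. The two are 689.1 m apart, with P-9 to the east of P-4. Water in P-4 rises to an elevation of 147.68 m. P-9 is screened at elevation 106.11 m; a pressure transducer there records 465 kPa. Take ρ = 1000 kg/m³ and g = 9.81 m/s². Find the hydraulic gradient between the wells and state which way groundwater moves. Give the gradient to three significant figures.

i ≈ 0.00846; groundwater flows toward the west

Total head at P-4: h = 147.68 m (water level in the piezometer is the total head).
Pressure head at P-9: ψ = P/(ρg) = 465×1000 / (1000 × 9.81) = 47.40 m.
Total head at P-9: h = z + ψ = 106.11 + 47.40 = 153.51 m.
Head difference: h(P-4) − h(P-9) = 147.68 − 153.51 = -5.83 m.
Hydraulic gradient: i = |Δh| / L = 5.83 / 689.1 = 0.00846.
Flow is from higher to lower head: from P-9 toward P-4, i.e. toward the west.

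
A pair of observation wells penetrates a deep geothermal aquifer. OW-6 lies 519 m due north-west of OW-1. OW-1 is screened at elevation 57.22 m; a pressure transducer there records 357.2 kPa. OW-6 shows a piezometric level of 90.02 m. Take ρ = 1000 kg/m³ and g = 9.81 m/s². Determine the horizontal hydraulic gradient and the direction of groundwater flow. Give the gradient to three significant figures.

Pressure head at OW-1: ψ = P/(ρg) = 357.2×1000 / (1000 × 9.81) = 36.41 m.
Total head at OW-1: h = z + ψ = 57.22 + 36.41 = 93.63 m.
Total head at OW-6: h = 90.02 m (water level in the piezometer is the total head).
Head difference: h(OW-1) − h(OW-6) = 93.63 − 90.02 = 3.61 m.
Hydraulic gradient: i = |Δh| / L = 3.61 / 519 = 0.00696.
Flow is from higher to lower head: from OW-1 toward OW-6, i.e. toward the north-west.

i ≈ 0.00696; groundwater flows toward the north-west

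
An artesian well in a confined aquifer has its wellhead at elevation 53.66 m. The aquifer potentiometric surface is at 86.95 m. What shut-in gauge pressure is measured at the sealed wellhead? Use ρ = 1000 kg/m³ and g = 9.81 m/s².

P ≈ 327 kPa

Head above the cap: Δh = 86.95 − 53.66 = 33.29 m.
P = ρgΔh = 1000 × 9.81 × 33.29 = 326575 Pa ≈ 327 kPa.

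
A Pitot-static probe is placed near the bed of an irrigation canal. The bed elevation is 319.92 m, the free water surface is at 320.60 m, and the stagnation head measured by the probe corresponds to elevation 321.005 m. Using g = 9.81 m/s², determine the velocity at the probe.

Near the bed, under hydrostatic conditions, the piezometric head (z + ψ) equals the free-surface elevation, 320.60 m.
Velocity head = total − piezometric = 321.005 − 320.60 = 0.405 m.
v = √(2g·h_v) = √(2 × 9.81 × 0.405) = 2.82 m/s.

v ≈ 2.82 m/s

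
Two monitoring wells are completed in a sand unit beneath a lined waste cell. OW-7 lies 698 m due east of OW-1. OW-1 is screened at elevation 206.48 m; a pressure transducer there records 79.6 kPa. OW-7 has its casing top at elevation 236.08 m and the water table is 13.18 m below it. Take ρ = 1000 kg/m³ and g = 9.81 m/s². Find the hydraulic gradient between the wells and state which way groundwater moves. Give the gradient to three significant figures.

i ≈ 0.0119; groundwater flows toward the west

Pressure head at OW-1: ψ = P/(ρg) = 79.6×1000 / (1000 × 9.81) = 8.11 m.
Total head at OW-1: h = z + ψ = 206.48 + 8.11 = 214.59 m.
Total head at OW-7: h = 236.08 − 13.18 = 222.90 m.
Head difference: h(OW-1) − h(OW-7) = 214.59 − 222.90 = -8.31 m.
Hydraulic gradient: i = |Δh| / L = 8.31 / 698 = 0.0119.
Flow is from higher to lower head: from OW-7 toward OW-1, i.e. toward the west.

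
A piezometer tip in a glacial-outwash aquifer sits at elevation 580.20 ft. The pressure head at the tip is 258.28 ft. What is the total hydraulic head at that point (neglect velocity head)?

h ≈ 838.48 ft

h = z + ψ = 580.20 + 258.28 = 838.48 ft.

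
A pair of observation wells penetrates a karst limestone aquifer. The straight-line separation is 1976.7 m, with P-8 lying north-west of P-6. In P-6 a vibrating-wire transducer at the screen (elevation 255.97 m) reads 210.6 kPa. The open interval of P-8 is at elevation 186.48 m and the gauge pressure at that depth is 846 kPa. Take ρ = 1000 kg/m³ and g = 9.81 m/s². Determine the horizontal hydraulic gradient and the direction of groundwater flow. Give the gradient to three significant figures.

Pressure head at P-6: ψ = P/(ρg) = 210.6×1000 / (1000 × 9.81) = 21.47 m.
Total head at P-6: h = z + ψ = 255.97 + 21.47 = 277.44 m.
Pressure head at P-8: ψ = P/(ρg) = 846×1000 / (1000 × 9.81) = 86.24 m.
Total head at P-8: h = z + ψ = 186.48 + 86.24 = 272.72 m.
Head difference: h(P-6) − h(P-8) = 277.44 − 272.72 = 4.72 m.
Hydraulic gradient: i = |Δh| / L = 4.72 / 1976.7 = 0.00239.
Flow is from higher to lower head: from P-6 toward P-8, i.e. toward the north-west.

i ≈ 0.00239; groundwater flows toward the north-west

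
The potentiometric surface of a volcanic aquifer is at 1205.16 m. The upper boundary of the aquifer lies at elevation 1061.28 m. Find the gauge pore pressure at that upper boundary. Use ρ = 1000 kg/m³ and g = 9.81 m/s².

P ≈ 1410 kPa

Pressure head at the aquifer top: ψ = h − z = 1205.16 − 1061.28 = 143.88 m.
P = ρgψ = 1000 × 9.81 × 143.88 = 1411463 Pa ≈ 1410 kPa.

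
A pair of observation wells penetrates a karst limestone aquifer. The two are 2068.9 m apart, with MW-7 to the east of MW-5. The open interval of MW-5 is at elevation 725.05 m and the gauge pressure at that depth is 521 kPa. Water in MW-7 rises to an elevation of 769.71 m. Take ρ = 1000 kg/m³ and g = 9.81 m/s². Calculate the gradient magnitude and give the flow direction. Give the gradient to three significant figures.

i ≈ 0.00408; groundwater flows toward the east

Pressure head at MW-5: ψ = P/(ρg) = 521×1000 / (1000 × 9.81) = 53.11 m.
Total head at MW-5: h = z + ψ = 725.05 + 53.11 = 778.16 m.
Total head at MW-7: h = 769.71 m (water level in the piezometer is the total head).
Head difference: h(MW-5) − h(MW-7) = 778.16 − 769.71 = 8.45 m.
Hydraulic gradient: i = |Δh| / L = 8.45 / 2068.9 = 0.00408.
Flow is from higher to lower head: from MW-5 toward MW-7, i.e. toward the east.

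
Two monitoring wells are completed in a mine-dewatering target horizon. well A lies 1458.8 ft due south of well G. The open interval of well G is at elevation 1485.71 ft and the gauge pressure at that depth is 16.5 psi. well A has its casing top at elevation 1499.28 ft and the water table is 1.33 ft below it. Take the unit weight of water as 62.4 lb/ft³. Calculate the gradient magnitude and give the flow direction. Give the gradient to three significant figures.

i ≈ 0.0177; groundwater flows toward the south

Pressure head at well G: ψ = 144·P/γ = 144 × 16.5 / 62.4 = 38.08 ft.
Total head at well G: h = z + ψ = 1485.71 + 38.08 = 1523.79 ft.
Total head at well A: h = 1499.28 − 1.33 = 1497.95 ft.
Head difference: h(well G) − h(well A) = 1523.79 − 1497.95 = 25.84 ft.
Hydraulic gradient: i = |Δh| / L = 25.84 / 1458.8 = 0.0177.
Flow is from higher to lower head: from well G toward well A, i.e. toward the south.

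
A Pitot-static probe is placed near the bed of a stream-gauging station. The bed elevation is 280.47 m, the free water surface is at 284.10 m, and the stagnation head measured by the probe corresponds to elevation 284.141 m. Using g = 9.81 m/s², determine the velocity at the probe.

Near the bed, under hydrostatic conditions, the piezometric head (z + ψ) equals the free-surface elevation, 284.10 m.
Velocity head = total − piezometric = 284.141 − 284.10 = 0.041 m.
v = √(2g·h_v) = √(2 × 9.81 × 0.041) = 0.897 m/s.

v ≈ 0.897 m/s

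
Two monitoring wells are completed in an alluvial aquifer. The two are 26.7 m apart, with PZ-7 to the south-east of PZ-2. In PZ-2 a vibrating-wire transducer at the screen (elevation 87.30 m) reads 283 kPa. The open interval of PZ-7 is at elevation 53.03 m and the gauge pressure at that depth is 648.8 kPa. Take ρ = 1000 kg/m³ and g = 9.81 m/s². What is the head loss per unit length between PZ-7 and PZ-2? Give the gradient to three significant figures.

Pressure head at PZ-2: ψ = P/(ρg) = 283×1000 / (1000 × 9.81) = 28.85 m.
Total head at PZ-2: h = z + ψ = 87.30 + 28.85 = 116.15 m.
Pressure head at PZ-7: ψ = P/(ρg) = 648.8×1000 / (1000 × 9.81) = 66.14 m.
Total head at PZ-7: h = z + ψ = 53.03 + 66.14 = 119.17 m.
Head difference: h(PZ-2) − h(PZ-7) = 116.15 − 119.17 = -3.02 m.
Hydraulic gradient: i = |Δh| / L = 3.02 / 26.7 = 0.113.

i ≈ 0.113 m/m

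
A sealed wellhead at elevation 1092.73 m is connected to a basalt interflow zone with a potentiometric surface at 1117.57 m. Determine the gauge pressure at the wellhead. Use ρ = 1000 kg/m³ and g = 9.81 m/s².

Head above the cap: Δh = 1117.57 − 1092.73 = 24.84 m.
P = ρgΔh = 1000 × 9.81 × 24.84 = 243680 Pa ≈ 244 kPa.

P ≈ 244 kPa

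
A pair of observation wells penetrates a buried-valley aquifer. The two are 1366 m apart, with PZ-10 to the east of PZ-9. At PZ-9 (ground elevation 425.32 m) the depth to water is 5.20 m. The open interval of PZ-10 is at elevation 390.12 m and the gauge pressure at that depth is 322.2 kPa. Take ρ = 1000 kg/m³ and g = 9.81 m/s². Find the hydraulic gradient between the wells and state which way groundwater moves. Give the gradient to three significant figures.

Total head at PZ-9: h = 425.32 − 5.20 = 420.12 m.
Pressure head at PZ-10: ψ = P/(ρg) = 322.2×1000 / (1000 × 9.81) = 32.84 m.
Total head at PZ-10: h = z + ψ = 390.12 + 32.84 = 422.96 m.
Head difference: h(PZ-9) − h(PZ-10) = 420.12 − 422.96 = -2.84 m.
Hydraulic gradient: i = |Δh| / L = 2.84 / 1366 = 0.00208.
Flow is from higher to lower head: from PZ-10 toward PZ-9, i.e. toward the west.

i ≈ 0.00208; groundwater flows toward the west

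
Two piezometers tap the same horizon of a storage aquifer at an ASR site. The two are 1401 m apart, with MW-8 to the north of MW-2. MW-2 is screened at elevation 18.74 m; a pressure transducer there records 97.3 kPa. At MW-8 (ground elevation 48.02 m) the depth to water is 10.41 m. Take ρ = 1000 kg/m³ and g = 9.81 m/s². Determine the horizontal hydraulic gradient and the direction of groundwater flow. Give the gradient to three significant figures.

Pressure head at MW-2: ψ = P/(ρg) = 97.3×1000 / (1000 × 9.81) = 9.92 m.
Total head at MW-2: h = z + ψ = 18.74 + 9.92 = 28.66 m.
Total head at MW-8: h = 48.02 − 10.41 = 37.61 m.
Head difference: h(MW-2) − h(MW-8) = 28.66 − 37.61 = -8.95 m.
Hydraulic gradient: i = |Δh| / L = 8.95 / 1401 = 0.00639.
Flow is from higher to lower head: from MW-8 toward MW-2, i.e. toward the south.

i ≈ 0.00639; groundwater flows toward the south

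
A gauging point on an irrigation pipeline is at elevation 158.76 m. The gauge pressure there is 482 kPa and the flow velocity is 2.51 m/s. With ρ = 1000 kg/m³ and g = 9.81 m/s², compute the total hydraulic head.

h ≈ 208.21 m

Pressure head ψ = P/(ρg) = 482×1000 / (1000 × 9.81) = 49.13 m.
Velocity head = v²/(2g) = 2.51² / (2 × 9.81) = 0.321 m.
h = z + ψ + v²/(2g) = 158.76 + 49.13 + 0.321 = 208.21 m.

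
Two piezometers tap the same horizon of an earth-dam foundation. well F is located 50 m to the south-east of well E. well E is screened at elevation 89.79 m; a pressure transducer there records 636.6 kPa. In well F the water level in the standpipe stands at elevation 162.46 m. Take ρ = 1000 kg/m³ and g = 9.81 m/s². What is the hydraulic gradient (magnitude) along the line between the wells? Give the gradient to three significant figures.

Pressure head at well E: ψ = P/(ρg) = 636.6×1000 / (1000 × 9.81) = 64.89 m.
Total head at well E: h = z + ψ = 89.79 + 64.89 = 154.68 m.
Total head at well F: h = 162.46 m (water level in the piezometer is the total head).
Head difference: h(well E) − h(well F) = 154.68 − 162.46 = -7.78 m.
Hydraulic gradient: i = |Δh| / L = 7.78 / 50 = 0.156.

i ≈ 0.156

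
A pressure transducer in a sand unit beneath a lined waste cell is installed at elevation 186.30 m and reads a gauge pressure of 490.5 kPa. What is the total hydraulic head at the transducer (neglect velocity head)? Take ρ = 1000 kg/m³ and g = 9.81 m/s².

h ≈ 236.30 m

ψ = P/(ρg) = 490.5×1000 / (1000 × 9.81) = 50.00 m.
h = z + ψ = 186.30 + 50.00 = 236.30 m.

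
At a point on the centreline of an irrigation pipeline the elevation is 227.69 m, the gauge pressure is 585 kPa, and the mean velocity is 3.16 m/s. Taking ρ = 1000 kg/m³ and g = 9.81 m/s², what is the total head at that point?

Pressure head ψ = P/(ρg) = 585×1000 / (1000 × 9.81) = 59.63 m.
Velocity head = v²/(2g) = 3.16² / (2 × 9.81) = 0.509 m.
h = z + ψ + v²/(2g) = 227.69 + 59.63 + 0.509 = 287.83 m.

h ≈ 287.83 m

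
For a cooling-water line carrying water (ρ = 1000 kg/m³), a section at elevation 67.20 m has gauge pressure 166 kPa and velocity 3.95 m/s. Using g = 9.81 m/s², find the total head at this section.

Pressure head ψ = P/(ρg) = 166×1000 / (1000 × 9.81) = 16.92 m.
Velocity head = v²/(2g) = 3.95² / (2 × 9.81) = 0.795 m.
h = z + ψ + v²/(2g) = 67.20 + 16.92 + 0.795 = 84.92 m.

h ≈ 84.92 m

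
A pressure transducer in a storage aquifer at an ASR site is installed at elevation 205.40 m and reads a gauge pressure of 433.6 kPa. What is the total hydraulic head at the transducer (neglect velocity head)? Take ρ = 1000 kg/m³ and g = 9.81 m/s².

ψ = P/(ρg) = 433.6×1000 / (1000 × 9.81) = 44.20 m.
h = z + ψ = 205.40 + 44.20 = 249.60 m.

h ≈ 249.60 m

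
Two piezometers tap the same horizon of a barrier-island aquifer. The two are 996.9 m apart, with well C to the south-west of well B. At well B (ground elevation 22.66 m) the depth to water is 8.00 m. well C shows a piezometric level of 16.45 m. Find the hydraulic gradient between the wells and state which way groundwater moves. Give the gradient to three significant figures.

i ≈ 0.00180; groundwater flows toward the north-east

Total head at well B: h = 22.66 − 8.00 = 14.66 m.
Total head at well C: h = 16.45 m (water level in the piezometer is the total head).
Head difference: h(well B) − h(well C) = 14.66 − 16.45 = -1.79 m.
Hydraulic gradient: i = |Δh| / L = 1.79 / 996.9 = 0.00180.
Flow is from higher to lower head: from well C toward well B, i.e. toward the north-east.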